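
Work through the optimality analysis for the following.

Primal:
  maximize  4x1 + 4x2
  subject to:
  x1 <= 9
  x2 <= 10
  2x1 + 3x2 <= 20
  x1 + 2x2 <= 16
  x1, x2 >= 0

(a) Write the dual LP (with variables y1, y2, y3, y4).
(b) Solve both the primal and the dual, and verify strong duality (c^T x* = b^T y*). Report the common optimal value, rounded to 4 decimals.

The standard primal-dual pair for 'max c^T x s.t. A x <= b, x >= 0' is:
  Dual:  min b^T y  s.t.  A^T y >= c,  y >= 0.

So the dual LP is:
  minimize  9y1 + 10y2 + 20y3 + 16y4
  subject to:
    y1 + 2y3 + y4 >= 4
    y2 + 3y3 + 2y4 >= 4
    y1, y2, y3, y4 >= 0

Solving the primal: x* = (9, 0.6667).
  primal value c^T x* = 38.6667.
Solving the dual: y* = (1.3333, 0, 1.3333, 0).
  dual value b^T y* = 38.6667.
Strong duality: c^T x* = b^T y*. Confirmed.

38.6667


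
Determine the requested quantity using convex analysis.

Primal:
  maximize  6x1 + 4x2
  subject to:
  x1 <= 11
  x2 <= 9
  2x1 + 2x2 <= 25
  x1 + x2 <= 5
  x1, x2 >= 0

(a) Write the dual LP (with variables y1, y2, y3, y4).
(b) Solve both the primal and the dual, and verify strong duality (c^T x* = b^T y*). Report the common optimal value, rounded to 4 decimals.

The standard primal-dual pair for 'max c^T x s.t. A x <= b, x >= 0' is:
  Dual:  min b^T y  s.t.  A^T y >= c,  y >= 0.

So the dual LP is:
  minimize  11y1 + 9y2 + 25y3 + 5y4
  subject to:
    y1 + 2y3 + y4 >= 6
    y2 + 2y3 + y4 >= 4
    y1, y2, y3, y4 >= 0

Solving the primal: x* = (5, 0).
  primal value c^T x* = 30.
Solving the dual: y* = (0, 0, 0, 6).
  dual value b^T y* = 30.
Strong duality: c^T x* = b^T y*. Confirmed.

30


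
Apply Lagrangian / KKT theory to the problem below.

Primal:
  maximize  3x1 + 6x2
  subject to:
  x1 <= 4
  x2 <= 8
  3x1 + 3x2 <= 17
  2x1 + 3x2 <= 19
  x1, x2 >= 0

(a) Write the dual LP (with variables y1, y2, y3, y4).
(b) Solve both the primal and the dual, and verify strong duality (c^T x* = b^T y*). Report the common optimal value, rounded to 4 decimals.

The standard primal-dual pair for 'max c^T x s.t. A x <= b, x >= 0' is:
  Dual:  min b^T y  s.t.  A^T y >= c,  y >= 0.

So the dual LP is:
  minimize  4y1 + 8y2 + 17y3 + 19y4
  subject to:
    y1 + 3y3 + 2y4 >= 3
    y2 + 3y3 + 3y4 >= 6
    y1, y2, y3, y4 >= 0

Solving the primal: x* = (0, 5.6667).
  primal value c^T x* = 34.
Solving the dual: y* = (0, 0, 2, 0).
  dual value b^T y* = 34.
Strong duality: c^T x* = b^T y*. Confirmed.

34


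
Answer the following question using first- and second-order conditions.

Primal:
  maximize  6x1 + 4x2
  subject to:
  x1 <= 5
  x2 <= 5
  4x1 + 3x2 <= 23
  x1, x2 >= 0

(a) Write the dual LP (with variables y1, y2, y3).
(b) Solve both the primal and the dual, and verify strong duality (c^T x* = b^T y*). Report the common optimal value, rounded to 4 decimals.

The standard primal-dual pair for 'max c^T x s.t. A x <= b, x >= 0' is:
  Dual:  min b^T y  s.t.  A^T y >= c,  y >= 0.

So the dual LP is:
  minimize  5y1 + 5y2 + 23y3
  subject to:
    y1 + 4y3 >= 6
    y2 + 3y3 >= 4
    y1, y2, y3 >= 0

Solving the primal: x* = (5, 1).
  primal value c^T x* = 34.
Solving the dual: y* = (0.6667, 0, 1.3333).
  dual value b^T y* = 34.
Strong duality: c^T x* = b^T y*. Confirmed.

34


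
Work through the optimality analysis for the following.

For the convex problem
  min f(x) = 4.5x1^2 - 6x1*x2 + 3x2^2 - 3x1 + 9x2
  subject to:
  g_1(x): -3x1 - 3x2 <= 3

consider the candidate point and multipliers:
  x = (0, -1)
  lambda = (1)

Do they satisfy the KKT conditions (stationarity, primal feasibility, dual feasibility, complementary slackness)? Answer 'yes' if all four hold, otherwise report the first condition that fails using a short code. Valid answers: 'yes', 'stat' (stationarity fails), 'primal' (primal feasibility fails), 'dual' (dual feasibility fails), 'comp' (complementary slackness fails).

Gradient of f: grad f(x) = Q x + c = (3, 3)
Constraint values g_i(x) = a_i^T x - b_i:
  g_1((0, -1)) = 0
Stationarity residual: grad f(x) + sum_i lambda_i a_i = (0, 0)
  -> stationarity OK
Primal feasibility (all g_i <= 0): OK
Dual feasibility (all lambda_i >= 0): OK
Complementary slackness (lambda_i * g_i(x) = 0 for all i): OK

Verdict: yes, KKT holds.

yes


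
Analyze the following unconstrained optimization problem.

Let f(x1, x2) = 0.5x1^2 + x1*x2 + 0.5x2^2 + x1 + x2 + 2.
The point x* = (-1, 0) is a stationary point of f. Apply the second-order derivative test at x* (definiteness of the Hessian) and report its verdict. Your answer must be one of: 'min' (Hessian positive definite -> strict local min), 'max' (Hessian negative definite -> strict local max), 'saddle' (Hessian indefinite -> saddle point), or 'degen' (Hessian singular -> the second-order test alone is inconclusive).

Compute the Hessian H = grad^2 f:
  H = [[1, 1], [1, 1]]
Verify stationarity: grad f(x*) = H x* + g = (0, 0).
Eigenvalues of H: 0, 2.
H has a zero eigenvalue (singular; positive semidefinite but not definite), so H is neither positive definite, negative definite, nor indefinite. The second-order test alone is inconclusive -> degen.
(Indeed, f is constant along the null direction of H through x*, so x* is not a strict local extremum.)

degen


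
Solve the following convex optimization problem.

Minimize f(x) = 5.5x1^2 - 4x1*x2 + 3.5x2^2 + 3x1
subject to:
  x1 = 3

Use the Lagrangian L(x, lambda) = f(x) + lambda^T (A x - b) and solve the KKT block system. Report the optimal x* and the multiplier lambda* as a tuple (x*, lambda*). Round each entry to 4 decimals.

Form the Lagrangian:
  L(x, lambda) = (1/2) x^T Q x + c^T x + lambda^T (A x - b)
Stationarity (grad_x L = 0): Q x + c + A^T lambda = 0.
Primal feasibility: A x = b.

This gives the KKT block system:
  [ Q   A^T ] [ x     ]   [-c ]
  [ A    0  ] [ lambda ] = [ b ]

Solving the linear system:
  x*      = (3, 1.7143)
  lambda* = (-29.1429)
  f(x*)   = 48.2143

x* = (3, 1.7143), lambda* = (-29.1429)


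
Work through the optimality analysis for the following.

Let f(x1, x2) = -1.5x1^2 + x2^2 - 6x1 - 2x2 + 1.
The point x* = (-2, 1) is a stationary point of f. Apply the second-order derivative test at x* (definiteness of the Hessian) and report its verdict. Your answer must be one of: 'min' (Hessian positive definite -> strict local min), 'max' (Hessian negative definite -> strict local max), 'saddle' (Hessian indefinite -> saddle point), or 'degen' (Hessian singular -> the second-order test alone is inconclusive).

Compute the Hessian H = grad^2 f:
  H = [[-3, 0], [0, 2]]
Verify stationarity: grad f(x*) = H x* + g = (0, 0).
Eigenvalues of H: -3, 2.
Eigenvalues have mixed signs, so H is indefinite -> x* is a saddle point.

saddle


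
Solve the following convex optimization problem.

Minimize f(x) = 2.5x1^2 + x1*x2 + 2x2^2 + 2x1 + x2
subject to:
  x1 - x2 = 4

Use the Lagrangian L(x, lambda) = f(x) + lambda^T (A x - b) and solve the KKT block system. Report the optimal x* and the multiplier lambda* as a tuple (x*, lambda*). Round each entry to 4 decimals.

Form the Lagrangian:
  L(x, lambda) = (1/2) x^T Q x + c^T x + lambda^T (A x - b)
Stationarity (grad_x L = 0): Q x + c + A^T lambda = 0.
Primal feasibility: A x = b.

This gives the KKT block system:
  [ Q   A^T ] [ x     ]   [-c ]
  [ A    0  ] [ lambda ] = [ b ]

Solving the linear system:
  x*      = (1.5455, -2.4545)
  lambda* = (-7.2727)
  f(x*)   = 14.8636

x* = (1.5455, -2.4545), lambda* = (-7.2727)


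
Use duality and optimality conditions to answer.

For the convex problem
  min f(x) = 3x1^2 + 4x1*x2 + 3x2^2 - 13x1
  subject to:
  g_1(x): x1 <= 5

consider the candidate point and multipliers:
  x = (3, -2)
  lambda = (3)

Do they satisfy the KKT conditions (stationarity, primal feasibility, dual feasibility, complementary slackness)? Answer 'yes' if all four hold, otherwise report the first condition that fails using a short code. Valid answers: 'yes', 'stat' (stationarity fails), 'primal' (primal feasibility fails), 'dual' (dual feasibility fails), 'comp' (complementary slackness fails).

Gradient of f: grad f(x) = Q x + c = (-3, 0)
Constraint values g_i(x) = a_i^T x - b_i:
  g_1((3, -2)) = -2
Stationarity residual: grad f(x) + sum_i lambda_i a_i = (0, 0)
  -> stationarity OK
Primal feasibility (all g_i <= 0): OK
Dual feasibility (all lambda_i >= 0): OK
Complementary slackness (lambda_i * g_i(x) = 0 for all i): FAILS

Verdict: the first failing condition is complementary_slackness -> comp.

comp


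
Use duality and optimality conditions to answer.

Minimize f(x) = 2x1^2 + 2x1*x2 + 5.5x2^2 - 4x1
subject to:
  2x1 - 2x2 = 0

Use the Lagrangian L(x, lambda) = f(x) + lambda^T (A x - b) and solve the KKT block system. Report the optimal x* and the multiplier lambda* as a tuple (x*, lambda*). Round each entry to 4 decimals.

Form the Lagrangian:
  L(x, lambda) = (1/2) x^T Q x + c^T x + lambda^T (A x - b)
Stationarity (grad_x L = 0): Q x + c + A^T lambda = 0.
Primal feasibility: A x = b.

This gives the KKT block system:
  [ Q   A^T ] [ x     ]   [-c ]
  [ A    0  ] [ lambda ] = [ b ]

Solving the linear system:
  x*      = (0.2105, 0.2105)
  lambda* = (1.3684)
  f(x*)   = -0.4211

x* = (0.2105, 0.2105), lambda* = (1.3684)


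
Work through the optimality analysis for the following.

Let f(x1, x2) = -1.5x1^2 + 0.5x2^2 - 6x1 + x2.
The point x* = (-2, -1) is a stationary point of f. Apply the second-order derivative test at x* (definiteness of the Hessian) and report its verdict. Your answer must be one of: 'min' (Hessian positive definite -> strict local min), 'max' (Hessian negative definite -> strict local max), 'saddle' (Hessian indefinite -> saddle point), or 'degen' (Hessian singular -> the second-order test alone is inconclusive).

Compute the Hessian H = grad^2 f:
  H = [[-3, 0], [0, 1]]
Verify stationarity: grad f(x*) = H x* + g = (0, 0).
Eigenvalues of H: -3, 1.
Eigenvalues have mixed signs, so H is indefinite -> x* is a saddle point.

saddle


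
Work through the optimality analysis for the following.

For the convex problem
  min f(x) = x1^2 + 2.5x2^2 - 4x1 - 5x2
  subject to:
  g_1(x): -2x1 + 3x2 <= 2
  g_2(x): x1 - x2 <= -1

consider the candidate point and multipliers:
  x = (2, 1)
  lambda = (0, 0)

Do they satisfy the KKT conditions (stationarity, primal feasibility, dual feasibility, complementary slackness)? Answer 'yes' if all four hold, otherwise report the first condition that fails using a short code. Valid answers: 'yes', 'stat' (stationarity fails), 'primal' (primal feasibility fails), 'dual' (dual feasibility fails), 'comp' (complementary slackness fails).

Gradient of f: grad f(x) = Q x + c = (0, 0)
Constraint values g_i(x) = a_i^T x - b_i:
  g_1((2, 1)) = -3
  g_2((2, 1)) = 2
Stationarity residual: grad f(x) + sum_i lambda_i a_i = (0, 0)
  -> stationarity OK
Primal feasibility (all g_i <= 0): FAILS
Dual feasibility (all lambda_i >= 0): OK
Complementary slackness (lambda_i * g_i(x) = 0 for all i): OK

Verdict: the first failing condition is primal_feasibility -> primal.

primal


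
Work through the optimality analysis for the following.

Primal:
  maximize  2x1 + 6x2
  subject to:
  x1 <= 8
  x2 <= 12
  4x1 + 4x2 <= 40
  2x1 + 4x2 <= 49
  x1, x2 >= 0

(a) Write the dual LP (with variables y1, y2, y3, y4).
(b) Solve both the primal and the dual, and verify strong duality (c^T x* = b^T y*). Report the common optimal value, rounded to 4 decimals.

The standard primal-dual pair for 'max c^T x s.t. A x <= b, x >= 0' is:
  Dual:  min b^T y  s.t.  A^T y >= c,  y >= 0.

So the dual LP is:
  minimize  8y1 + 12y2 + 40y3 + 49y4
  subject to:
    y1 + 4y3 + 2y4 >= 2
    y2 + 4y3 + 4y4 >= 6
    y1, y2, y3, y4 >= 0

Solving the primal: x* = (0, 10).
  primal value c^T x* = 60.
Solving the dual: y* = (0, 0, 1.5, 0).
  dual value b^T y* = 60.
Strong duality: c^T x* = b^T y*. Confirmed.

60


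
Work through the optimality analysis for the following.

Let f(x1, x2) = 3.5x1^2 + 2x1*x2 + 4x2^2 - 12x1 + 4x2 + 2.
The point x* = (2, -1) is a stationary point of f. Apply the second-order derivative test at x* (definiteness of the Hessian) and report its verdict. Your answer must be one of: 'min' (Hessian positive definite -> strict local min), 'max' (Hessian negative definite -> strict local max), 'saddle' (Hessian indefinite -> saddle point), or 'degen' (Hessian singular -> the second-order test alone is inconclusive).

Compute the Hessian H = grad^2 f:
  H = [[7, 2], [2, 8]]
Verify stationarity: grad f(x*) = H x* + g = (0, 0).
Eigenvalues of H: 5.4384, 9.5616.
Both eigenvalues > 0, so H is positive definite -> x* is a strict local min.

min


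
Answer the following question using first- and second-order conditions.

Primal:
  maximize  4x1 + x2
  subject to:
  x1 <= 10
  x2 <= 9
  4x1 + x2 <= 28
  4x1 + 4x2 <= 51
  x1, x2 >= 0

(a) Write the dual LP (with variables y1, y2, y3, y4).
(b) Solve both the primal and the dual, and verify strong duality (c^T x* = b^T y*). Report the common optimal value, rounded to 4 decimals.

The standard primal-dual pair for 'max c^T x s.t. A x <= b, x >= 0' is:
  Dual:  min b^T y  s.t.  A^T y >= c,  y >= 0.

So the dual LP is:
  minimize  10y1 + 9y2 + 28y3 + 51y4
  subject to:
    y1 + 4y3 + 4y4 >= 4
    y2 + y3 + 4y4 >= 1
    y1, y2, y3, y4 >= 0

Solving the primal: x* = (5.0833, 7.6667).
  primal value c^T x* = 28.
Solving the dual: y* = (0, 0, 1, 0).
  dual value b^T y* = 28.
Strong duality: c^T x* = b^T y*. Confirmed.

28


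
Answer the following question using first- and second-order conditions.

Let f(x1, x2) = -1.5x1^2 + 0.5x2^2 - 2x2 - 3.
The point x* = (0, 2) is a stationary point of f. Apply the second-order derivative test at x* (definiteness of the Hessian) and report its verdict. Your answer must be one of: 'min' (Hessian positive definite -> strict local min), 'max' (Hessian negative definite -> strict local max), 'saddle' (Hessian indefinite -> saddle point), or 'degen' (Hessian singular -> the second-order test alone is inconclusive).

Compute the Hessian H = grad^2 f:
  H = [[-3, 0], [0, 1]]
Verify stationarity: grad f(x*) = H x* + g = (0, 0).
Eigenvalues of H: -3, 1.
Eigenvalues have mixed signs, so H is indefinite -> x* is a saddle point.

saddle


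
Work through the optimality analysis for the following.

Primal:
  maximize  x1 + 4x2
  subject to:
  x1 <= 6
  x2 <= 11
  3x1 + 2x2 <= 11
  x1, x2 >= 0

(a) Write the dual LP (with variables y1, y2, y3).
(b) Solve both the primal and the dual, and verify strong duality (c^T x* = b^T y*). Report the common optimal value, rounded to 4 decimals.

The standard primal-dual pair for 'max c^T x s.t. A x <= b, x >= 0' is:
  Dual:  min b^T y  s.t.  A^T y >= c,  y >= 0.

So the dual LP is:
  minimize  6y1 + 11y2 + 11y3
  subject to:
    y1 + 3y3 >= 1
    y2 + 2y3 >= 4
    y1, y2, y3 >= 0

Solving the primal: x* = (0, 5.5).
  primal value c^T x* = 22.
Solving the dual: y* = (0, 0, 2).
  dual value b^T y* = 22.
Strong duality: c^T x* = b^T y*. Confirmed.

22


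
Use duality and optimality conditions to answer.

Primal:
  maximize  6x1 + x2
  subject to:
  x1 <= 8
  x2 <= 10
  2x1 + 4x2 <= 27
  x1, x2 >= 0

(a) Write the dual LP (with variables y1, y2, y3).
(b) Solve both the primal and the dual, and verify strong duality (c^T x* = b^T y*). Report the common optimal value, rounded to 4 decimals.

The standard primal-dual pair for 'max c^T x s.t. A x <= b, x >= 0' is:
  Dual:  min b^T y  s.t.  A^T y >= c,  y >= 0.

So the dual LP is:
  minimize  8y1 + 10y2 + 27y3
  subject to:
    y1 + 2y3 >= 6
    y2 + 4y3 >= 1
    y1, y2, y3 >= 0

Solving the primal: x* = (8, 2.75).
  primal value c^T x* = 50.75.
Solving the dual: y* = (5.5, 0, 0.25).
  dual value b^T y* = 50.75.
Strong duality: c^T x* = b^T y*. Confirmed.

50.75


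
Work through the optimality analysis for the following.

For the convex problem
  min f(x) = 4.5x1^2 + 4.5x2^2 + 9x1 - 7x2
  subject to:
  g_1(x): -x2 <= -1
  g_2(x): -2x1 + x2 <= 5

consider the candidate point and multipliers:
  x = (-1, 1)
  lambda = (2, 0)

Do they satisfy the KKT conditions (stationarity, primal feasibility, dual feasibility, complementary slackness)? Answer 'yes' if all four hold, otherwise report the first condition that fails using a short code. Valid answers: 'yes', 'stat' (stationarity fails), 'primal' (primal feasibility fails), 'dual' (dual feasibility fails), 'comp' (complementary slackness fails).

Gradient of f: grad f(x) = Q x + c = (0, 2)
Constraint values g_i(x) = a_i^T x - b_i:
  g_1((-1, 1)) = 0
  g_2((-1, 1)) = -2
Stationarity residual: grad f(x) + sum_i lambda_i a_i = (0, 0)
  -> stationarity OK
Primal feasibility (all g_i <= 0): OK
Dual feasibility (all lambda_i >= 0): OK
Complementary slackness (lambda_i * g_i(x) = 0 for all i): OK

Verdict: yes, KKT holds.

yes


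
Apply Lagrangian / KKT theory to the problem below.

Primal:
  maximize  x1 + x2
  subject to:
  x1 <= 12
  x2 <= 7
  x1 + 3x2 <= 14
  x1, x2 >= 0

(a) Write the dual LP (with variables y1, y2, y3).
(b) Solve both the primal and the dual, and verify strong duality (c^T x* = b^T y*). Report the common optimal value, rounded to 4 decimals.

The standard primal-dual pair for 'max c^T x s.t. A x <= b, x >= 0' is:
  Dual:  min b^T y  s.t.  A^T y >= c,  y >= 0.

So the dual LP is:
  minimize  12y1 + 7y2 + 14y3
  subject to:
    y1 + y3 >= 1
    y2 + 3y3 >= 1
    y1, y2, y3 >= 0

Solving the primal: x* = (12, 0.6667).
  primal value c^T x* = 12.6667.
Solving the dual: y* = (0.6667, 0, 0.3333).
  dual value b^T y* = 12.6667.
Strong duality: c^T x* = b^T y*. Confirmed.

12.6667


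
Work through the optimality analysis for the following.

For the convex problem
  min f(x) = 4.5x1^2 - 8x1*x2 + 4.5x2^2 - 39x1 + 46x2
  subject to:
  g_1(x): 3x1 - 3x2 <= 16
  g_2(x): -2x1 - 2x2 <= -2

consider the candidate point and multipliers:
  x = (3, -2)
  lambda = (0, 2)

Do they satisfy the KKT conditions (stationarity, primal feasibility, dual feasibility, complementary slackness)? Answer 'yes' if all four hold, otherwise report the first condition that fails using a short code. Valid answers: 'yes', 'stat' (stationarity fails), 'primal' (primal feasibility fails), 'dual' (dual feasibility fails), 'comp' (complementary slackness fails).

Gradient of f: grad f(x) = Q x + c = (4, 4)
Constraint values g_i(x) = a_i^T x - b_i:
  g_1((3, -2)) = -1
  g_2((3, -2)) = 0
Stationarity residual: grad f(x) + sum_i lambda_i a_i = (0, 0)
  -> stationarity OK
Primal feasibility (all g_i <= 0): OK
Dual feasibility (all lambda_i >= 0): OK
Complementary slackness (lambda_i * g_i(x) = 0 for all i): OK

Verdict: yes, KKT holds.

yes


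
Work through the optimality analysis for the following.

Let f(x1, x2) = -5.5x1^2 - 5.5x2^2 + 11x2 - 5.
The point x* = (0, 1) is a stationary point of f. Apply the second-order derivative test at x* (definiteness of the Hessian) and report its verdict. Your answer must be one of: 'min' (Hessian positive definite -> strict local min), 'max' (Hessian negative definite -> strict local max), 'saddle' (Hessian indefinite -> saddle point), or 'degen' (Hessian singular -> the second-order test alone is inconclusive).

Compute the Hessian H = grad^2 f:
  H = [[-11, 0], [0, -11]]
Verify stationarity: grad f(x*) = H x* + g = (0, 0).
Eigenvalues of H: -11, -11.
Both eigenvalues < 0, so H is negative definite -> x* is a strict local max.

max


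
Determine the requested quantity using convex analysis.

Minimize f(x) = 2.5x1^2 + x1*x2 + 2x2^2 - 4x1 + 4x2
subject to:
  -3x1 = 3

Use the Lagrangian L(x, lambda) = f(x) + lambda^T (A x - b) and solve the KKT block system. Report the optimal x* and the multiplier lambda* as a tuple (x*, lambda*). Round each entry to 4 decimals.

Form the Lagrangian:
  L(x, lambda) = (1/2) x^T Q x + c^T x + lambda^T (A x - b)
Stationarity (grad_x L = 0): Q x + c + A^T lambda = 0.
Primal feasibility: A x = b.

This gives the KKT block system:
  [ Q   A^T ] [ x     ]   [-c ]
  [ A    0  ] [ lambda ] = [ b ]

Solving the linear system:
  x*      = (-1, -0.75)
  lambda* = (-3.25)
  f(x*)   = 5.375

x* = (-1, -0.75), lambda* = (-3.25)


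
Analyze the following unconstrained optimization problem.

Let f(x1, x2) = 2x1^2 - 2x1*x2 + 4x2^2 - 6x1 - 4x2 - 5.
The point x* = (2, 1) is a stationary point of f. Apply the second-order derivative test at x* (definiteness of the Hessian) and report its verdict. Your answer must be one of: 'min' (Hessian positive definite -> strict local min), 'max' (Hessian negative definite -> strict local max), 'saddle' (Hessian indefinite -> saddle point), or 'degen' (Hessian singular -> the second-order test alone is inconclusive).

Compute the Hessian H = grad^2 f:
  H = [[4, -2], [-2, 8]]
Verify stationarity: grad f(x*) = H x* + g = (0, 0).
Eigenvalues of H: 3.1716, 8.8284.
Both eigenvalues > 0, so H is positive definite -> x* is a strict local min.

min


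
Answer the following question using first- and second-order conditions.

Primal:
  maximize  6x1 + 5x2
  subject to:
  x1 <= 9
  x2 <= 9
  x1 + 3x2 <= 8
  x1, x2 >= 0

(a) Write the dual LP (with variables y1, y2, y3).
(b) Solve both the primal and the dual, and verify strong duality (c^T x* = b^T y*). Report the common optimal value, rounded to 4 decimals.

The standard primal-dual pair for 'max c^T x s.t. A x <= b, x >= 0' is:
  Dual:  min b^T y  s.t.  A^T y >= c,  y >= 0.

So the dual LP is:
  minimize  9y1 + 9y2 + 8y3
  subject to:
    y1 + y3 >= 6
    y2 + 3y3 >= 5
    y1, y2, y3 >= 0

Solving the primal: x* = (8, 0).
  primal value c^T x* = 48.
Solving the dual: y* = (0, 0, 6).
  dual value b^T y* = 48.
Strong duality: c^T x* = b^T y*. Confirmed.

48


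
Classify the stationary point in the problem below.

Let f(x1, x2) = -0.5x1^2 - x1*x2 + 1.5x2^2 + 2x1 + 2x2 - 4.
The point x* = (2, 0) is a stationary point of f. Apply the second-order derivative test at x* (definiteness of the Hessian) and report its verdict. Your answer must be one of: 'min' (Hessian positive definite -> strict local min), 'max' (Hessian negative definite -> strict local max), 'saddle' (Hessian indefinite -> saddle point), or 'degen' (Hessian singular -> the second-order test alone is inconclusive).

Compute the Hessian H = grad^2 f:
  H = [[-1, -1], [-1, 3]]
Verify stationarity: grad f(x*) = H x* + g = (0, 0).
Eigenvalues of H: -1.2361, 3.2361.
Eigenvalues have mixed signs, so H is indefinite -> x* is a saddle point.

saddle


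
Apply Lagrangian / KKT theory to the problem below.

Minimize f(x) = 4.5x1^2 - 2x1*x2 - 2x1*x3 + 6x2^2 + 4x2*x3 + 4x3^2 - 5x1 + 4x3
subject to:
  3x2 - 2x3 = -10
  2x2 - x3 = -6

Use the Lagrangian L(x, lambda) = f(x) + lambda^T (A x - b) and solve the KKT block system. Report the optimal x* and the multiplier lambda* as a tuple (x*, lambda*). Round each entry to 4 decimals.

Form the Lagrangian:
  L(x, lambda) = (1/2) x^T Q x + c^T x + lambda^T (A x - b)
Stationarity (grad_x L = 0): Q x + c + A^T lambda = 0.
Primal feasibility: A x = b.

This gives the KKT block system:
  [ Q   A^T ] [ x     ]   [-c ]
  [ A    0  ] [ lambda ] = [ b ]

Solving the linear system:
  x*      = (0.5556, -2, 2)
  lambda* = (4.6667, 1.5556)
  f(x*)   = 30.6111

x* = (0.5556, -2, 2), lambda* = (4.6667, 1.5556)


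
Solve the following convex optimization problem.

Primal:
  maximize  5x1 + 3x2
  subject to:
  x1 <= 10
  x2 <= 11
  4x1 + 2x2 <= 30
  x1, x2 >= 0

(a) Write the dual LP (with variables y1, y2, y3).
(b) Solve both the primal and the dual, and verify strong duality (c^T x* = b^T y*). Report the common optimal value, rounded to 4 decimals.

The standard primal-dual pair for 'max c^T x s.t. A x <= b, x >= 0' is:
  Dual:  min b^T y  s.t.  A^T y >= c,  y >= 0.

So the dual LP is:
  minimize  10y1 + 11y2 + 30y3
  subject to:
    y1 + 4y3 >= 5
    y2 + 2y3 >= 3
    y1, y2, y3 >= 0

Solving the primal: x* = (2, 11).
  primal value c^T x* = 43.
Solving the dual: y* = (0, 0.5, 1.25).
  dual value b^T y* = 43.
Strong duality: c^T x* = b^T y*. Confirmed.

43


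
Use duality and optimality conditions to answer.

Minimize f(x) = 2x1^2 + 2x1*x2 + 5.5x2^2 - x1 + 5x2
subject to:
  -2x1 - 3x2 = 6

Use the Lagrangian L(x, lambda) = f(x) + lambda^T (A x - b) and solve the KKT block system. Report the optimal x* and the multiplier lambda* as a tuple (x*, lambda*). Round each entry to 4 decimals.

Form the Lagrangian:
  L(x, lambda) = (1/2) x^T Q x + c^T x + lambda^T (A x - b)
Stationarity (grad_x L = 0): Q x + c + A^T lambda = 0.
Primal feasibility: A x = b.

This gives the KKT block system:
  [ Q   A^T ] [ x     ]   [-c ]
  [ A    0  ] [ lambda ] = [ b ]

Solving the linear system:
  x*      = (-1.0179, -1.3214)
  lambda* = (-3.8571)
  f(x*)   = 8.7768

x* = (-1.0179, -1.3214), lambda* = (-3.8571)


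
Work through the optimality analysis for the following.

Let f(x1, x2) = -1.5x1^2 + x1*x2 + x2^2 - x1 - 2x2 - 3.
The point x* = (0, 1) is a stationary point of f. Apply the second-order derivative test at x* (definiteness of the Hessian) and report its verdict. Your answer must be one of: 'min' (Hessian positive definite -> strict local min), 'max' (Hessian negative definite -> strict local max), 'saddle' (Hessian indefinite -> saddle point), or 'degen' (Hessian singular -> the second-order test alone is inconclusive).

Compute the Hessian H = grad^2 f:
  H = [[-3, 1], [1, 2]]
Verify stationarity: grad f(x*) = H x* + g = (0, 0).
Eigenvalues of H: -3.1926, 2.1926.
Eigenvalues have mixed signs, so H is indefinite -> x* is a saddle point.

saddle


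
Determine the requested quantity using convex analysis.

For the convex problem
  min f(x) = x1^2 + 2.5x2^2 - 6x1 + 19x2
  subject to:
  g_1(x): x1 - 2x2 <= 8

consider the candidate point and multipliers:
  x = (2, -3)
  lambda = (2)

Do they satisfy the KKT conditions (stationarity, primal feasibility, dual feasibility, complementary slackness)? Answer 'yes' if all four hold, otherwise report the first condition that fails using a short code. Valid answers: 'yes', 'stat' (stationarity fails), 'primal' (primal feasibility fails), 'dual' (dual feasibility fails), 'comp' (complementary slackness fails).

Gradient of f: grad f(x) = Q x + c = (-2, 4)
Constraint values g_i(x) = a_i^T x - b_i:
  g_1((2, -3)) = 0
Stationarity residual: grad f(x) + sum_i lambda_i a_i = (0, 0)
  -> stationarity OK
Primal feasibility (all g_i <= 0): OK
Dual feasibility (all lambda_i >= 0): OK
Complementary slackness (lambda_i * g_i(x) = 0 for all i): OK

Verdict: yes, KKT holds.

yes


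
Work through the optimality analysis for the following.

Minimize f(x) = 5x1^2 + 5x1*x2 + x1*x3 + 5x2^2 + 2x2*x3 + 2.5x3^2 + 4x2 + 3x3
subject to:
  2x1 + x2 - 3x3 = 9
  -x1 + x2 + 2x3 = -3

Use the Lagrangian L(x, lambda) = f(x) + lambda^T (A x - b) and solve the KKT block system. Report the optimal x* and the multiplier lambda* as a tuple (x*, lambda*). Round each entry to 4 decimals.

Form the Lagrangian:
  L(x, lambda) = (1/2) x^T Q x + c^T x + lambda^T (A x - b)
Stationarity (grad_x L = 0): Q x + c + A^T lambda = 0.
Primal feasibility: A x = b.

This gives the KKT block system:
  [ Q   A^T ] [ x     ]   [-c ]
  [ A    0  ] [ lambda ] = [ b ]

Solving the linear system:
  x*      = (0.0073, 1.7985, -2.3956)
  lambda* = (-7.967, -9.2637)
  f(x*)   = 21.9597

x* = (0.0073, 1.7985, -2.3956), lambda* = (-7.967, -9.2637)


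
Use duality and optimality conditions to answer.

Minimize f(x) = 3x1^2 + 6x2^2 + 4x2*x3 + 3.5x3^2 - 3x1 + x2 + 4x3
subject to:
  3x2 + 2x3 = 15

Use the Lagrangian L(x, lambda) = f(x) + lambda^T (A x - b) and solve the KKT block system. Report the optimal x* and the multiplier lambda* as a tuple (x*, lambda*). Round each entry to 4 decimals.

Form the Lagrangian:
  L(x, lambda) = (1/2) x^T Q x + c^T x + lambda^T (A x - b)
Stationarity (grad_x L = 0): Q x + c + A^T lambda = 0.
Primal feasibility: A x = b.

This gives the KKT block system:
  [ Q   A^T ] [ x     ]   [-c ]
  [ A    0  ] [ lambda ] = [ b ]

Solving the linear system:
  x*      = (0.5, 3.4127, 2.381)
  lambda* = (-17.1587)
  f(x*)   = 134.4087

x* = (0.5, 3.4127, 2.381), lambda* = (-17.1587)


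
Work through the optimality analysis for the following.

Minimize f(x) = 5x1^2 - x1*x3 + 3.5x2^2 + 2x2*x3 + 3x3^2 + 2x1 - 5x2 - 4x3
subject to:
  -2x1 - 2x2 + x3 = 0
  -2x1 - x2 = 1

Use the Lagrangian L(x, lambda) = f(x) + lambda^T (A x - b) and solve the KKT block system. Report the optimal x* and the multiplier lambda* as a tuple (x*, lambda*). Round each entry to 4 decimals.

Form the Lagrangian:
  L(x, lambda) = (1/2) x^T Q x + c^T x + lambda^T (A x - b)
Stationarity (grad_x L = 0): Q x + c + A^T lambda = 0.
Primal feasibility: A x = b.

This gives the KKT block system:
  [ Q   A^T ] [ x     ]   [-c ]
  [ A    0  ] [ lambda ] = [ b ]

Solving the linear system:
  x*      = (-0.878, 0.7561, -0.2439)
  lambda* = (3.0732, -6.3415)
  f(x*)   = 0.8902

x* = (-0.878, 0.7561, -0.2439), lambda* = (3.0732, -6.3415)


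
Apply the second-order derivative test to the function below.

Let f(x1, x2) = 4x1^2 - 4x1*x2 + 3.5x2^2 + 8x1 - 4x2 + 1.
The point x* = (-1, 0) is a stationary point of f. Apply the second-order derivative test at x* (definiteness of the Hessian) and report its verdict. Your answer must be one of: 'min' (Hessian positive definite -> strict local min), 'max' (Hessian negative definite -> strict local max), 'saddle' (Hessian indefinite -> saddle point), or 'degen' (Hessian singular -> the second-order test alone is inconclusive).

Compute the Hessian H = grad^2 f:
  H = [[8, -4], [-4, 7]]
Verify stationarity: grad f(x*) = H x* + g = (0, 0).
Eigenvalues of H: 3.4689, 11.5311.
Both eigenvalues > 0, so H is positive definite -> x* is a strict local min.

min


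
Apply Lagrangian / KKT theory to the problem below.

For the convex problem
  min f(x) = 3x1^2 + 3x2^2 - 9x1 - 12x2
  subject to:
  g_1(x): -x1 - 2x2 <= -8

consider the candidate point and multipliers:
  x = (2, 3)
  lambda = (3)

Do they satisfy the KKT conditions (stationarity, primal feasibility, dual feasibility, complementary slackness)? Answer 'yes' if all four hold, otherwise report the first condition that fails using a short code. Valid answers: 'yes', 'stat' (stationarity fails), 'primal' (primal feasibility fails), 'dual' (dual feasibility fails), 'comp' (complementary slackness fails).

Gradient of f: grad f(x) = Q x + c = (3, 6)
Constraint values g_i(x) = a_i^T x - b_i:
  g_1((2, 3)) = 0
Stationarity residual: grad f(x) + sum_i lambda_i a_i = (0, 0)
  -> stationarity OK
Primal feasibility (all g_i <= 0): OK
Dual feasibility (all lambda_i >= 0): OK
Complementary slackness (lambda_i * g_i(x) = 0 for all i): OK

Verdict: yes, KKT holds.

yes


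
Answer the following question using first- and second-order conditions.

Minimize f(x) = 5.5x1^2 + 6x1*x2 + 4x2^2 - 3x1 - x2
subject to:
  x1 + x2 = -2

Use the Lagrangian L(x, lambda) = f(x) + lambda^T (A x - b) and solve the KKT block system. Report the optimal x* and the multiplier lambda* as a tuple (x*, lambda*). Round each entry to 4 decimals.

Form the Lagrangian:
  L(x, lambda) = (1/2) x^T Q x + c^T x + lambda^T (A x - b)
Stationarity (grad_x L = 0): Q x + c + A^T lambda = 0.
Primal feasibility: A x = b.

This gives the KKT block system:
  [ Q   A^T ] [ x     ]   [-c ]
  [ A    0  ] [ lambda ] = [ b ]

Solving the linear system:
  x*      = (-0.2857, -1.7143)
  lambda* = (16.4286)
  f(x*)   = 17.7143

x* = (-0.2857, -1.7143), lambda* = (16.4286)


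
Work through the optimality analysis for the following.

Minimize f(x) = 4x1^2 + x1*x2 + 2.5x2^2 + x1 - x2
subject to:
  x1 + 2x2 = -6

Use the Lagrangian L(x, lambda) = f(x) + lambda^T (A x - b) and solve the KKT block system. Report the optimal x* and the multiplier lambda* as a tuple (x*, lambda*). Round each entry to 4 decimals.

Form the Lagrangian:
  L(x, lambda) = (1/2) x^T Q x + c^T x + lambda^T (A x - b)
Stationarity (grad_x L = 0): Q x + c + A^T lambda = 0.
Primal feasibility: A x = b.

This gives the KKT block system:
  [ Q   A^T ] [ x     ]   [-c ]
  [ A    0  ] [ lambda ] = [ b ]

Solving the linear system:
  x*      = (-0.7273, -2.6364)
  lambda* = (7.4545)
  f(x*)   = 23.3182

x* = (-0.7273, -2.6364), lambda* = (7.4545)


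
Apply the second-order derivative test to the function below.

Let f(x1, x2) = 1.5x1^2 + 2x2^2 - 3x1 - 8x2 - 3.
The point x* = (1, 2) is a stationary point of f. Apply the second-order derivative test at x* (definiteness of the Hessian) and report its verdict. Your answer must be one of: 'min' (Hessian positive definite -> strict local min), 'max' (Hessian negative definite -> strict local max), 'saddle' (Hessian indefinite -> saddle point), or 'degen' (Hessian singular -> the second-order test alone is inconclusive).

Compute the Hessian H = grad^2 f:
  H = [[3, 0], [0, 4]]
Verify stationarity: grad f(x*) = H x* + g = (0, 0).
Eigenvalues of H: 3, 4.
Both eigenvalues > 0, so H is positive definite -> x* is a strict local min.

min


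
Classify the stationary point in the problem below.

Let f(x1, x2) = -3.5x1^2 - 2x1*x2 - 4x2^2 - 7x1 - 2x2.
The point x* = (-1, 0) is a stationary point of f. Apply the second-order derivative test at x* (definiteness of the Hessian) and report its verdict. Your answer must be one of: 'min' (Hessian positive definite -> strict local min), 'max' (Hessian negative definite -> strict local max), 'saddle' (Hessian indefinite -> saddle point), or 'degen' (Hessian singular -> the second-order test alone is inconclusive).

Compute the Hessian H = grad^2 f:
  H = [[-7, -2], [-2, -8]]
Verify stationarity: grad f(x*) = H x* + g = (0, 0).
Eigenvalues of H: -9.5616, -5.4384.
Both eigenvalues < 0, so H is negative definite -> x* is a strict local max.

max


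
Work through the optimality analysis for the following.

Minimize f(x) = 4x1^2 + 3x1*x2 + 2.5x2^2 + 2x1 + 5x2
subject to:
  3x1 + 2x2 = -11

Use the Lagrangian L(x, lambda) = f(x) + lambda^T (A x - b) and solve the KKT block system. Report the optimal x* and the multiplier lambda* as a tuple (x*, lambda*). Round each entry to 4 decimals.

Form the Lagrangian:
  L(x, lambda) = (1/2) x^T Q x + c^T x + lambda^T (A x - b)
Stationarity (grad_x L = 0): Q x + c + A^T lambda = 0.
Primal feasibility: A x = b.

This gives the KKT block system:
  [ Q   A^T ] [ x     ]   [-c ]
  [ A    0  ] [ lambda ] = [ b ]

Solving the linear system:
  x*      = (-1.878, -2.6829)
  lambda* = (7.0244)
  f(x*)   = 30.0488

x* = (-1.878, -2.6829), lambda* = (7.0244)


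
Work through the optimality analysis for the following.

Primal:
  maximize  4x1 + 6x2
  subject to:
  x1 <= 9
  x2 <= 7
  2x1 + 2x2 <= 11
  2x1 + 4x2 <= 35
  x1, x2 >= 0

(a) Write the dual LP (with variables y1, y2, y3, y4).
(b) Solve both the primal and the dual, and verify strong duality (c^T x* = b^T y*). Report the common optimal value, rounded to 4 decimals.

The standard primal-dual pair for 'max c^T x s.t. A x <= b, x >= 0' is:
  Dual:  min b^T y  s.t.  A^T y >= c,  y >= 0.

So the dual LP is:
  minimize  9y1 + 7y2 + 11y3 + 35y4
  subject to:
    y1 + 2y3 + 2y4 >= 4
    y2 + 2y3 + 4y4 >= 6
    y1, y2, y3, y4 >= 0

Solving the primal: x* = (0, 5.5).
  primal value c^T x* = 33.
Solving the dual: y* = (0, 0, 3, 0).
  dual value b^T y* = 33.
Strong duality: c^T x* = b^T y*. Confirmed.

33


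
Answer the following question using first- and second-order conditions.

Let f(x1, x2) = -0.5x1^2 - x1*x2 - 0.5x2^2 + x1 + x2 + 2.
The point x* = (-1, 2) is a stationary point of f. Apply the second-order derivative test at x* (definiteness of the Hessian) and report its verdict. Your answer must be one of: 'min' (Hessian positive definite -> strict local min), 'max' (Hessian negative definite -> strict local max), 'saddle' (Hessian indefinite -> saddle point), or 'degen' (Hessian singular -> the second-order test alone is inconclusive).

Compute the Hessian H = grad^2 f:
  H = [[-1, -1], [-1, -1]]
Verify stationarity: grad f(x*) = H x* + g = (0, 0).
Eigenvalues of H: -2, 0.
H has a zero eigenvalue (singular; negative semidefinite but not definite), so H is neither positive definite, negative definite, nor indefinite. The second-order test alone is inconclusive -> degen.
(Indeed, f is constant along the null direction of H through x*, so x* is not a strict local extremum.)

degen


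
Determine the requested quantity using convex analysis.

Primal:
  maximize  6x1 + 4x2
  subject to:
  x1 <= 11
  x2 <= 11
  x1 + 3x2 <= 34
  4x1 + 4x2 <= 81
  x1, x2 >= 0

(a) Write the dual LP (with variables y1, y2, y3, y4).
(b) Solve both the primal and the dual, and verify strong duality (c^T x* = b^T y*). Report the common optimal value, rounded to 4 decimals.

The standard primal-dual pair for 'max c^T x s.t. A x <= b, x >= 0' is:
  Dual:  min b^T y  s.t.  A^T y >= c,  y >= 0.

So the dual LP is:
  minimize  11y1 + 11y2 + 34y3 + 81y4
  subject to:
    y1 + y3 + 4y4 >= 6
    y2 + 3y3 + 4y4 >= 4
    y1, y2, y3, y4 >= 0

Solving the primal: x* = (11, 7.6667).
  primal value c^T x* = 96.6667.
Solving the dual: y* = (4.6667, 0, 1.3333, 0).
  dual value b^T y* = 96.6667.
Strong duality: c^T x* = b^T y*. Confirmed.

96.6667


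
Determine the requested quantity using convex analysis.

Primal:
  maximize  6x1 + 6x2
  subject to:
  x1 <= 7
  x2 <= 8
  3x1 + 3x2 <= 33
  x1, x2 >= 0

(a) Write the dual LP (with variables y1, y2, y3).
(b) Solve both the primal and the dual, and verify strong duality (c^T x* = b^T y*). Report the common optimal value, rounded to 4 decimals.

The standard primal-dual pair for 'max c^T x s.t. A x <= b, x >= 0' is:
  Dual:  min b^T y  s.t.  A^T y >= c,  y >= 0.

So the dual LP is:
  minimize  7y1 + 8y2 + 33y3
  subject to:
    y1 + 3y3 >= 6
    y2 + 3y3 >= 6
    y1, y2, y3 >= 0

Solving the primal: x* = (3, 8).
  primal value c^T x* = 66.
Solving the dual: y* = (0, 0, 2).
  dual value b^T y* = 66.
Strong duality: c^T x* = b^T y*. Confirmed.

66


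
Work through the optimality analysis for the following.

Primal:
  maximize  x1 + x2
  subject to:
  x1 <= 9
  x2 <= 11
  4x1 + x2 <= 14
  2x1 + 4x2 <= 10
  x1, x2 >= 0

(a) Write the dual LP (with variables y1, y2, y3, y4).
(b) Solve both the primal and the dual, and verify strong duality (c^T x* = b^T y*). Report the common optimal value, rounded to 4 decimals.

The standard primal-dual pair for 'max c^T x s.t. A x <= b, x >= 0' is:
  Dual:  min b^T y  s.t.  A^T y >= c,  y >= 0.

So the dual LP is:
  minimize  9y1 + 11y2 + 14y3 + 10y4
  subject to:
    y1 + 4y3 + 2y4 >= 1
    y2 + y3 + 4y4 >= 1
    y1, y2, y3, y4 >= 0

Solving the primal: x* = (3.2857, 0.8571).
  primal value c^T x* = 4.1429.
Solving the dual: y* = (0, 0, 0.1429, 0.2143).
  dual value b^T y* = 4.1429.
Strong duality: c^T x* = b^T y*. Confirmed.

4.1429


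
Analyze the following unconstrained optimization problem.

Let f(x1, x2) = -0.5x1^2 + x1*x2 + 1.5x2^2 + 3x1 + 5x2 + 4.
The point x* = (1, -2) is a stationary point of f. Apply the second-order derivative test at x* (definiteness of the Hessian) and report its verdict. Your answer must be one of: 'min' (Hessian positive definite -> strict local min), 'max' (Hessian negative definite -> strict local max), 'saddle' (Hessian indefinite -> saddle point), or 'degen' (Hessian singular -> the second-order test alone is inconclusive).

Compute the Hessian H = grad^2 f:
  H = [[-1, 1], [1, 3]]
Verify stationarity: grad f(x*) = H x* + g = (0, 0).
Eigenvalues of H: -1.2361, 3.2361.
Eigenvalues have mixed signs, so H is indefinite -> x* is a saddle point.

saddle


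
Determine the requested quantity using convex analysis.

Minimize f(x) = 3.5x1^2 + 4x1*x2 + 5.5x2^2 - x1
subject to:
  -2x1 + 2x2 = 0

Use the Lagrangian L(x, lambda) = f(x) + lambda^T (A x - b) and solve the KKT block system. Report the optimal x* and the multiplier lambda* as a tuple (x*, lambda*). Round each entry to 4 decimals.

Form the Lagrangian:
  L(x, lambda) = (1/2) x^T Q x + c^T x + lambda^T (A x - b)
Stationarity (grad_x L = 0): Q x + c + A^T lambda = 0.
Primal feasibility: A x = b.

This gives the KKT block system:
  [ Q   A^T ] [ x     ]   [-c ]
  [ A    0  ] [ lambda ] = [ b ]

Solving the linear system:
  x*      = (0.0385, 0.0385)
  lambda* = (-0.2885)
  f(x*)   = -0.0192

x* = (0.0385, 0.0385), lambda* = (-0.2885)


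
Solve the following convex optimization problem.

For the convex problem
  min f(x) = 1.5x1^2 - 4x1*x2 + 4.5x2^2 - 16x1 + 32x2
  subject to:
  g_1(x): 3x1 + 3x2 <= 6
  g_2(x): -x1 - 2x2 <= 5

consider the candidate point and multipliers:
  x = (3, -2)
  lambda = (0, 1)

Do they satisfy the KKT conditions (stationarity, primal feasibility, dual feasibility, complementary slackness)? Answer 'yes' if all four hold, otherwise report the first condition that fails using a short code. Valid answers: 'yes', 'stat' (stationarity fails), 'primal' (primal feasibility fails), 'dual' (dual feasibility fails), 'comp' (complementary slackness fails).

Gradient of f: grad f(x) = Q x + c = (1, 2)
Constraint values g_i(x) = a_i^T x - b_i:
  g_1((3, -2)) = -3
  g_2((3, -2)) = -4
Stationarity residual: grad f(x) + sum_i lambda_i a_i = (0, 0)
  -> stationarity OK
Primal feasibility (all g_i <= 0): OK
Dual feasibility (all lambda_i >= 0): OK
Complementary slackness (lambda_i * g_i(x) = 0 for all i): FAILS

Verdict: the first failing condition is complementary_slackness -> comp.

comp
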